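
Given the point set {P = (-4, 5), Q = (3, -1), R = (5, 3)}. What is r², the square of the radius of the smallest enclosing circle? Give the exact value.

Side lengths²: PQ² = 85, PR² = 85, QR² = 20.
Since PR² = 85 < 85 + 20 = 105, the triangle is acute, so the smallest enclosing circle is the circumcircle.
Circumcentre = (0.25, 2.875), r² = 22.578125.

22.578125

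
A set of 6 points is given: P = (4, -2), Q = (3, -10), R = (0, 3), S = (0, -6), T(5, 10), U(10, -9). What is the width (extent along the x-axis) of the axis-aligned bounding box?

max x = 10, min x = 0, so width = 10.

10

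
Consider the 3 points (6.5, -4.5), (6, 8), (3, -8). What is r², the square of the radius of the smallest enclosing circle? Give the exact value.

Call the three points A, B, C in the order given.
Side lengths²: AB² = 156.5, AC² = 24.5, BC² = 265.
Since BC² = 265 ≥ 156.5 + 24.5 = 181, the angle opposite BC is not acute, so the smallest enclosing circle has BC as diameter.
Centre = midpoint of BC = (4.5, 0), r² = 265/4 = 66.25.

66.25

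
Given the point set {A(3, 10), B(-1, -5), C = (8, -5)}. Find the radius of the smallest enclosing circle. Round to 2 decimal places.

8.18

Side lengths²: AB² = 241, AC² = 250, BC² = 81.
Since AC² = 250 < 241 + 81 = 322, the triangle is acute, so the smallest enclosing circle is the circumcircle.
Circumcentre = (3.5, 11/6), r² = 1205/18.
r = √(1205/18) ≈ 8.18.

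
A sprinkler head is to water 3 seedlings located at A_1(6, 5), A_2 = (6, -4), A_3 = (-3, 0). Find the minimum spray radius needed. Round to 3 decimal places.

Side lengths²: A_1A_2² = 81, A_1A_3² = 106, A_2A_3² = 97.
Since A_1A_3² = 106 < 97 + 81 = 178, the triangle is acute, so the smallest enclosing circle is the circumcircle.
Circumcentre = (47/18, 0.5), r² = 5141/162.
r = √(5141/162) ≈ 5.633.

5.633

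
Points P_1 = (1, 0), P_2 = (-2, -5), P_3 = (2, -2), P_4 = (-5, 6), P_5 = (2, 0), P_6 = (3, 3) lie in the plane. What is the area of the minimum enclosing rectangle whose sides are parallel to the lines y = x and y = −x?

In coordinates u = x + y, v = x − y the rectangle is axis-aligned; the map (x,y)→(u,v) scales areas by 2.
u-values: 1, -7, 0, 1, 2, 6; range = 6 − (-7) = 13.
v-values: 1, 3, 4, -11, 2, 0; range = 4 − (-11) = 15.
Area = (13 × 15) / 2 = 97.5.

97.5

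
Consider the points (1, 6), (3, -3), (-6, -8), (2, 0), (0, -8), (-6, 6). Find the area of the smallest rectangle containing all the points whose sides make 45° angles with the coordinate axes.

In coordinates u = x + y, v = x − y the rectangle is axis-aligned; the map (x,y)→(u,v) scales areas by 2.
u-values: 7, 0, -14, 2, -8, 0; range = 7 − (-14) = 21.
v-values: -5, 6, 2, 2, 8, -12; range = 8 − (-12) = 20.
Area = (21 × 20) / 2 = 210.

210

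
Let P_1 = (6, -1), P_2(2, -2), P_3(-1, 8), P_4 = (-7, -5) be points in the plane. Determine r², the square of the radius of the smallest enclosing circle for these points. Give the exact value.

98605/1682

A smallest enclosing disk is always determined by at most three of the input points on its boundary.
The minimum enclosing circle is determined by three boundary points: P_1, P_3, P_4.
Their circumcentre is (-89/58, 21/58) with r² = 98605/1682.
The farthest remaining point P_2 is at distance² 30397/1682 ≤ 98605/1682.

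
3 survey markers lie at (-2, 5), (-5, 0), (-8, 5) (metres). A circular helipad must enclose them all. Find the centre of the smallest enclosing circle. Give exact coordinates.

Call the three points A, B, C in the order given.
Side lengths²: AB² = 34, AC² = 36, BC² = 34.
Since AC² = 36 < 34 + 34 = 68, the triangle is acute, so the smallest enclosing circle is the circumcircle.
Circumcentre = (-5, 3.4), r² = 11.56.
Centre = (-5, 3.4).

(-5, 3.4)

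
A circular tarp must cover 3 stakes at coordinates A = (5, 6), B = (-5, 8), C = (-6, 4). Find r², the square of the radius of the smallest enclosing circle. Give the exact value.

31.25

Side lengths²: AB² = 104, AC² = 125, BC² = 17.
Since AC² = 125 ≥ 104 + 17 = 121, the angle opposite AC is not acute, so the smallest enclosing circle has AC as diameter.
Centre = midpoint of AC = (-0.5, 5), r² = 125/4 = 31.25.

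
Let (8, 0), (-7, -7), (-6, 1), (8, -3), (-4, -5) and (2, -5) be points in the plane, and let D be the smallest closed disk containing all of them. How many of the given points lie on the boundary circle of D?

2

A smallest enclosing disk is always determined by at most three of the input points on its boundary.
The farthest pair is (8, 0)–(-7, -7) with squared distance 274. The circle on this segment as diameter has centre (0.5, -3.5) and r² = 274/4 = 68.5.
Check (-6, 1): distance² to centre = 62.5 ≤ 68.5, so it lies inside.
All remaining points lie in this disk, and no smaller disk contains both endpoints, so this is the minimum enclosing circle.
The points at distance exactly r from the centre are (8, 0), (-7, -7) — 2 points.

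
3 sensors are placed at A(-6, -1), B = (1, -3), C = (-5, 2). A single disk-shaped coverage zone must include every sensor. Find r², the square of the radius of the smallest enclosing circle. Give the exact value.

Side lengths²: AB² = 53, AC² = 10, BC² = 61.
Since BC² = 61 < 53 + 10 = 63, the triangle is acute, so the smallest enclosing circle is the circumcircle.
Circumcentre = (-97/46, -29/46), r² = 16165/1058.

16165/1058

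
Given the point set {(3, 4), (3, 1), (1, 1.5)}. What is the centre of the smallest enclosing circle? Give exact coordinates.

Call the three points A, B, C in the order given.
Side lengths²: AB² = 9, AC² = 10.25, BC² = 4.25.
Since AC² = 10.25 < 9 + 4.25 = 13.25, the triangle is acute, so the smallest enclosing circle is the circumcircle.
Circumcentre = (2.3125, 2.5), r² = 2.72265625.
Centre = (2.3125, 2.5).

(2.3125, 2.5)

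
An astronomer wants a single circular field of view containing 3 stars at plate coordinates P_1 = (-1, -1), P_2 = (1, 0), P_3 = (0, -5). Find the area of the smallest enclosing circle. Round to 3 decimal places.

Side lengths²: P_1P_2² = 5, P_1P_3² = 17, P_2P_3² = 26.
Since P_2P_3² = 26 ≥ 17 + 5 = 22, the angle opposite P_2P_3 is not acute, so the smallest enclosing circle has P_2P_3 as diameter.
Centre = midpoint of P_2P_3 = (0.5, -2.5), r² = 26/4 = 6.5.
Area = π·r² = π·6.5 ≈ 20.420.

20.420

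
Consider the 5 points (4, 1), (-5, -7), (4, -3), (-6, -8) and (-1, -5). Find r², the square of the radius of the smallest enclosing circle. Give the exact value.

45.25

By Welzl's lemma the MEC is supported by two points (diametrically opposite) or three points (on a circumcircle).
The farthest pair is (4, 1)–(-6, -8) with squared distance 181. The circle on this segment as diameter has centre (-1, -3.5) and r² = 181/4 = 45.25.
Check (-5, -7): distance² to centre = 28.25 ≤ 45.25, so it lies inside.
All remaining points lie in this disk, and no smaller disk contains both endpoints, so this is the minimum enclosing circle.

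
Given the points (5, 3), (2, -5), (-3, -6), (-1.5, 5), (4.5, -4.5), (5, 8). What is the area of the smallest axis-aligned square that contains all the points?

196

The bounding box has width 8 and height 14.
An axis-aligned square enclosing the set must have side ≥ max(width, height).
So the minimum side is max(8, 14) = 14.
Area = 14² = 196.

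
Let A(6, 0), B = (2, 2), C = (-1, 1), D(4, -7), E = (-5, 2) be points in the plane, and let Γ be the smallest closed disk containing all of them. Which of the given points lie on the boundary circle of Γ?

A, D, E

A smallest enclosing disk is always determined by at most three of the input points on its boundary.
The minimum enclosing circle is determined by three boundary points: A, D, E.
Their circumcentre is (-1/18, -37/18) with r² = 6625/162.
The farthest remaining point B is at distance² 3349/162 ≤ 6625/162.
The points at distance exactly r from the centre are A, D, E — 3 points.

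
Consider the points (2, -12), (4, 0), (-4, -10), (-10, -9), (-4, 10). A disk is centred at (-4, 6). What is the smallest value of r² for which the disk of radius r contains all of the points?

The required radius is the distance from (-4, 6) to the farthest point.
Squared distances: 360, 100, 256, 261, 16.
Maximum is 360, attained at (2, -12).

360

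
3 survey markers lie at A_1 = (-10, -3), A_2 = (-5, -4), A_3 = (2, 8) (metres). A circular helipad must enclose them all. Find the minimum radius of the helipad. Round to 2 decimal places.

Side lengths²: A_1A_2² = 26, A_1A_3² = 265, A_2A_3² = 193.
Since A_1A_3² = 265 ≥ 193 + 26 = 219, the angle opposite A_1A_3 is not acute, so the smallest enclosing circle has A_1A_3 as diameter.
Centre = midpoint of A_1A_3 = (-4, 2.5), r² = 265/4 = 66.25.
r = √(66.25) ≈ 8.14.

8.14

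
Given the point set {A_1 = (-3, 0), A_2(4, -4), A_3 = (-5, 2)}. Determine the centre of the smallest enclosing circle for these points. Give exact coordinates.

Side lengths²: A_1A_2² = 65, A_1A_3² = 8, A_2A_3² = 117.
Since A_2A_3² = 117 ≥ 65 + 8 = 73, the angle opposite A_2A_3 is not acute, so the smallest enclosing circle has A_2A_3 as diameter.
Centre = midpoint of A_2A_3 = (-0.5, -1), r² = 117/4 = 29.25.
Centre = (-0.5, -1).

(-0.5, -1)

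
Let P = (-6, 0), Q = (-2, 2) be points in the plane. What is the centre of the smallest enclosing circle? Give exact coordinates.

The smallest circle enclosing two points has them as diameter endpoints.
Centre = midpoint = (-4, 1); r² = |PQ|²/4 = 20/4 = 5.
Centre = (-4, 1).

(-4, 1)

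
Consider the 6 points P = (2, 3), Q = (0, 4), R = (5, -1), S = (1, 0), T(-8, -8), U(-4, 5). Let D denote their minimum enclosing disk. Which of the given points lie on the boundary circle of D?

R, T, U

By Welzl's lemma the MEC is supported by two points (diametrically opposite) or three points (on a circumcircle).
The minimum enclosing circle is determined by three boundary points: R, T, U.
Their circumcentre is (-239/94, -241/94) with r² = 262145/4418.
The farthest remaining point P is at distance² 227929/4418 ≤ 262145/4418.
The points at distance exactly r from the centre are R, T, U — 3 points.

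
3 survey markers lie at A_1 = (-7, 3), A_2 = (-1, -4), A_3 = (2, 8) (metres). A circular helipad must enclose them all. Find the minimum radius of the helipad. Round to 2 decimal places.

6.31

Side lengths²: A_1A_2² = 85, A_1A_3² = 106, A_2A_3² = 153.
Since A_2A_3² = 153 < 106 + 85 = 191, the triangle is acute, so the smallest enclosing circle is the circumcircle.
Circumcentre = (-45/62, 143/62), r² = 76585/1922.
r = √(76585/1922) ≈ 6.31.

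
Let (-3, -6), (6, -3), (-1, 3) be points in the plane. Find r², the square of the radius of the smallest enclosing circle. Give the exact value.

28.9

Call the three points A, B, C in the order given.
Side lengths²: AB² = 90, AC² = 85, BC² = 85.
Since AB² = 90 < 85 + 85 = 170, the triangle is acute, so the smallest enclosing circle is the circumcircle.
Circumcentre = (0.7, -2.1), r² = 28.9.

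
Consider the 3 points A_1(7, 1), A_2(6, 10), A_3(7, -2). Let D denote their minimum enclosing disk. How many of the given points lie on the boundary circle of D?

Side lengths²: A_1A_2² = 82, A_1A_3² = 9, A_2A_3² = 145.
Since A_2A_3² = 145 ≥ 82 + 9 = 91, the angle opposite A_2A_3 is not acute, so the smallest enclosing circle has A_2A_3 as diameter.
Centre = midpoint of A_2A_3 = (6.5, 4), r² = 145/4 = 36.25.
The points at distance exactly r from the centre are A_2, A_3 — 2 points.

2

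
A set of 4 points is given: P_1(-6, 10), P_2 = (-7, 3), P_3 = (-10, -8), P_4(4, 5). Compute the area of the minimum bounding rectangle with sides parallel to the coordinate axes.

252

x ranges over [-10, 4], width 14.
y ranges over [-8, 10], height 18.
Area = 14 × 18 = 252.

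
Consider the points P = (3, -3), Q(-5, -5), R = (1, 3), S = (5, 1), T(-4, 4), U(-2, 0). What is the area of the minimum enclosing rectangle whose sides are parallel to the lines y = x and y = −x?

112

In coordinates u = x + y, v = x − y the rectangle is axis-aligned; the map (x,y)→(u,v) scales areas by 2.
u-values: 0, -10, 4, 6, 0, -2; range = 6 − (-10) = 16.
v-values: 6, 0, -2, 4, -8, -2; range = 6 − (-8) = 14.
Area = (16 × 14) / 2 = 112.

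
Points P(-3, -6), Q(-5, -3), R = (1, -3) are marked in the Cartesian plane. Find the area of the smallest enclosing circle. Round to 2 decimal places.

28.36

Side lengths²: PQ² = 13, PR² = 25, QR² = 36.
Since QR² = 36 < 25 + 13 = 38, the triangle is acute, so the smallest enclosing circle is the circumcircle.
Circumcentre = (-2, -19/6), r² = 325/36.
Area = π·r² = π·325/36 ≈ 28.36.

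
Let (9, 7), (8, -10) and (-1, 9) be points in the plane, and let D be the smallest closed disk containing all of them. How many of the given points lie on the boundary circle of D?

Call the three points A, B, C in the order given.
Side lengths²: AB² = 290, AC² = 104, BC² = 442.
Since BC² = 442 ≥ 290 + 104 = 394, the angle opposite BC is not acute, so the smallest enclosing circle has BC as diameter.
Centre = midpoint of BC = (3.5, -0.5), r² = 442/4 = 110.5.
The points at distance exactly r from the centre are (8, -10), (-1, 9) — 2 points.

2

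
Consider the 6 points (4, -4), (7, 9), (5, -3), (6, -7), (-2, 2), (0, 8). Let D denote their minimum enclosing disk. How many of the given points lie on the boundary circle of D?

The minimum enclosing circle is determined by three boundary points: (7, 9), (6, -7), (0, 8).
Their circumcentre is (337/74, 83/74) with r² = 186325/2738.
The farthest remaining point (-2, 2) is at distance² 119725/2738 ≤ 186325/2738.
The points at distance exactly r from the centre are (7, 9), (6, -7), (0, 8) — 3 points.

3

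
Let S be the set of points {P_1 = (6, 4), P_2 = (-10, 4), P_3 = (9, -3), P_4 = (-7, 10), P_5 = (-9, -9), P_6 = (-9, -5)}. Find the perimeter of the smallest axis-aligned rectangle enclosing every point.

76

Width = max x − min x = 9 − (-10) = 19.
Height = max y − min y = 10 − (-9) = 19.
Perimeter = 2(19 + 19) = 76.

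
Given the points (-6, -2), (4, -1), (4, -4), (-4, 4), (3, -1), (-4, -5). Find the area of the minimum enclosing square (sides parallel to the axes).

The bounding box has width 10 and height 9.
An axis-aligned square enclosing the set must have side ≥ max(width, height).
So the minimum side is max(10, 9) = 10.
Area = 10² = 100.

100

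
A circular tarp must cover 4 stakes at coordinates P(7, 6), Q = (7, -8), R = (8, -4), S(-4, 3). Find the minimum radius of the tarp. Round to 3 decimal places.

8.062

By Welzl's lemma the MEC is supported by two points (diametrically opposite) or three points (on a circumcircle).
The minimum enclosing circle is determined by three boundary points: P, Q, S.
Their circumcentre is (3, -1) with r² = 65.
The farthest remaining point R is at distance² 34 ≤ 65.
r = √65 ≈ 8.062.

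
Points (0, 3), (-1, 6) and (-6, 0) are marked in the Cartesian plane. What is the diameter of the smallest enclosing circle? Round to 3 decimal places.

7.810

Call the three points A, B, C in the order given.
Side lengths²: AB² = 10, AC² = 45, BC² = 61.
Since BC² = 61 ≥ 45 + 10 = 55, the angle opposite BC is not acute, so the smallest enclosing circle has BC as diameter.
Centre = midpoint of BC = (-3.5, 3), r² = 61/4 = 15.25.
Diameter = 2r = 2√(15.25) ≈ 7.810.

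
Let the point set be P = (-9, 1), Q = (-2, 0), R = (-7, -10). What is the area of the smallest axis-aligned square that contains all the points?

The bounding box has width 7 and height 11.
An axis-aligned square enclosing the set must have side ≥ max(width, height).
So the minimum side is max(7, 11) = 11.
Area = 11² = 121.

121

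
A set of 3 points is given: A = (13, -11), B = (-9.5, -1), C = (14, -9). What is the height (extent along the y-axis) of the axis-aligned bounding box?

10

max y = -1, min y = -11, so height = 10.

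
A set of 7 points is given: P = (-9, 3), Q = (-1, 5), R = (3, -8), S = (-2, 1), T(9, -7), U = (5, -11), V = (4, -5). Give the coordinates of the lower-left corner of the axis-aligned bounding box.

x-range [-9, 9], y-range [-11, 5].
The lower-left corner is (-9, -11).

(-9, -11)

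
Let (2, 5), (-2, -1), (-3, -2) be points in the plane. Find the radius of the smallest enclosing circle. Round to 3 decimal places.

Call the three points A, B, C in the order given.
Side lengths²: AB² = 52, AC² = 74, BC² = 2.
Since AC² = 74 ≥ 52 + 2 = 54, the angle opposite AC is not acute, so the smallest enclosing circle has AC as diameter.
Centre = midpoint of AC = (-0.5, 1.5), r² = 74/4 = 18.5.
r = √(18.5) ≈ 4.301.

4.301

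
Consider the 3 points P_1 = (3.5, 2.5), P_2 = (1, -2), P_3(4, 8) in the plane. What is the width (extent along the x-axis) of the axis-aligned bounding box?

max x = 4, min x = 1, so width = 3.

3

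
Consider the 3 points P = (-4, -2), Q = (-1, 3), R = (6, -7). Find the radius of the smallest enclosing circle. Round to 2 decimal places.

Side lengths²: PQ² = 34, PR² = 125, QR² = 149.
Since QR² = 149 < 125 + 34 = 159, the triangle is acute, so the smallest enclosing circle is the circumcircle.
Circumcentre = (55/26, -59/26), r² = 12665/338.
r = √(12665/338) ≈ 6.12.

6.12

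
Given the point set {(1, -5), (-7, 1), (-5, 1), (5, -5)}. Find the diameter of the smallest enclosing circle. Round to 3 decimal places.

13.416

A smallest enclosing disk is always determined by at most three of the input points on its boundary.
The farthest pair is (-7, 1)–(5, -5) with squared distance 180. The circle on this segment as diameter has centre (-1, -2) and r² = 180/4 = 45.
Check (1, -5): distance² to centre = 13 ≤ 45, so it lies inside.
All remaining points lie in this disk, and no smaller disk contains both endpoints, so this is the minimum enclosing circle.
Diameter = 2r = 2√45 ≈ 13.416.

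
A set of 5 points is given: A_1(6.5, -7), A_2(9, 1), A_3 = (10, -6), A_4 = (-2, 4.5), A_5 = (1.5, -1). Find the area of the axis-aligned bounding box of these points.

138

x ranges over [-2, 10], width 12.
y ranges over [-7, 4.5], height 11.5.
Area = 12 × 11.5 = 138.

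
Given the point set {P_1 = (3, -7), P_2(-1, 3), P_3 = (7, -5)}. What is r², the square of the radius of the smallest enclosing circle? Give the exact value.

290/9

Side lengths²: P_1P_2² = 116, P_1P_3² = 20, P_2P_3² = 128.
Since P_2P_3² = 128 < 116 + 20 = 136, the triangle is acute, so the smallest enclosing circle is the circumcircle.
Circumcentre = (8/3, -4/3), r² = 290/9.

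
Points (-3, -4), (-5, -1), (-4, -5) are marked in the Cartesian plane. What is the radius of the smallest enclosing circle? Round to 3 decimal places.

Call the three points A, B, C in the order given.
Side lengths²: AB² = 13, AC² = 2, BC² = 17.
Since BC² = 17 ≥ 13 + 2 = 15, the angle opposite BC is not acute, so the smallest enclosing circle has BC as diameter.
Centre = midpoint of BC = (-4.5, -3), r² = 17/4 = 4.25.
r = √(4.25) ≈ 2.062.

2.062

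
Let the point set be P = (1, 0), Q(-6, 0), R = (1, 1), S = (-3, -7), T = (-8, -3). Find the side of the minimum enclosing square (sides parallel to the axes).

The bounding box has width 9 and height 8.
An axis-aligned square enclosing the set must have side ≥ max(width, height).
So the minimum side is max(9, 8) = 9.

9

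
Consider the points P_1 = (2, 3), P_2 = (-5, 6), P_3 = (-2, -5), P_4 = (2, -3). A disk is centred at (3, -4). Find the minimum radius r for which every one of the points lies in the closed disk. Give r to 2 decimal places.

The required radius is the distance from (3, -4) to the farthest point.
Squared distances: 50, 164, 26, 2.
Maximum is 164, attained at P_2.
r = √164 ≈ 12.81.

12.81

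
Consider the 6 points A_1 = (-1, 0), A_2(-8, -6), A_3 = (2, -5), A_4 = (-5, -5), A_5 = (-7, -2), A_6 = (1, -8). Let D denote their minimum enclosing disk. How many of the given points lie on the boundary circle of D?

3

A smallest enclosing disk is always determined by at most three of the input points on its boundary.
The minimum enclosing circle is determined by three boundary points: A_1, A_2, A_6.
Their circumcentre is (-3, -4.75) with r² = 26.5625.
The farthest remaining point A_3 is at distance² 25.0625 ≤ 26.5625.
The points at distance exactly r from the centre are A_1, A_2, A_6 — 3 points.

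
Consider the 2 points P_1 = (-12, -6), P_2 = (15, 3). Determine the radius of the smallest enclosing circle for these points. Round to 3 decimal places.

The smallest circle enclosing two points has them as diameter endpoints.
Centre = midpoint = (1.5, -1.5); r² = |P_1P_2|²/4 = 810/4 = 202.5.
r = √(202.5) ≈ 14.230.

14.230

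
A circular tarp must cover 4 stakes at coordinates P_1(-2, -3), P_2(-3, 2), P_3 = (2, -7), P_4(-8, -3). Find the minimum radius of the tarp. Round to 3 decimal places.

5.601

The minimum enclosing circle of a finite set is fixed by two of the points (as a diameter) or three (as a circumcircle).
The minimum enclosing circle is determined by three boundary points: P_2, P_3, P_4.
Their circumcentre is (-17/7, -25/7) with r² = 1537/49.
The farthest remaining point P_1 is at distance² 25/49 ≤ 1537/49.
r = √(1537/49) ≈ 5.601.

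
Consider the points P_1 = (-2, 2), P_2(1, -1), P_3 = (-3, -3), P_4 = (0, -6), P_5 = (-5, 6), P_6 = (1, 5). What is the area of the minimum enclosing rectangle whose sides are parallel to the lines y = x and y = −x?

102

In coordinates u = x + y, v = x − y the rectangle is axis-aligned; the map (x,y)→(u,v) scales areas by 2.
u-values: 0, 0, -6, -6, 1, 6; range = 6 − (-6) = 12.
v-values: -4, 2, 0, 6, -11, -4; range = 6 − (-11) = 17.
Area = (12 × 17) / 2 = 102.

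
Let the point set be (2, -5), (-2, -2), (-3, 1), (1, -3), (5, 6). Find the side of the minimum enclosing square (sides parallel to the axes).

11

The bounding box has width 8 and height 11.
An axis-aligned square enclosing the set must have side ≥ max(width, height).
So the minimum side is max(8, 11) = 11.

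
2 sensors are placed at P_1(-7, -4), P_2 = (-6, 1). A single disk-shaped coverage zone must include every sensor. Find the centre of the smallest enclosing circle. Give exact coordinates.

(-6.5, -1.5)

The smallest circle enclosing two points has them as diameter endpoints.
Centre = midpoint = (-6.5, -1.5); r² = |P_1P_2|²/4 = 26/4 = 6.5.
Centre = (-6.5, -1.5).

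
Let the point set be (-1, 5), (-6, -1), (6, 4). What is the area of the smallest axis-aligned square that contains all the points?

The bounding box has width 12 and height 6.
An axis-aligned square enclosing the set must have side ≥ max(width, height).
So the minimum side is max(12, 6) = 12.
Area = 12² = 144.

144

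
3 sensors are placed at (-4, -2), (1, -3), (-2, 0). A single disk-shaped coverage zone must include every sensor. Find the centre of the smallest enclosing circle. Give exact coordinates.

(-1.5, -2.5)

Call the three points A, B, C in the order given.
Side lengths²: AB² = 26, AC² = 8, BC² = 18.
Since AB² = 26 ≥ 18 + 8 = 26, the angle opposite AB is not acute, so the smallest enclosing circle has AB as diameter.
Centre = midpoint of AB = (-1.5, -2.5), r² = 26/4 = 6.5.
Centre = (-1.5, -2.5).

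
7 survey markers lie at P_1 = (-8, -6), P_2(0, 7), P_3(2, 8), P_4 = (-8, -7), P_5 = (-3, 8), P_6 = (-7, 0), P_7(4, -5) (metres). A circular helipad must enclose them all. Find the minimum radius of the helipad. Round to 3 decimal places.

9.014

The minimum enclosing circle of a finite set is fixed by two of the points (as a diameter) or three (as a circumcircle).
The farthest pair is P_3–P_4 with squared distance 325. The circle on this segment as diameter has centre (-3, 0.5) and r² = 325/4 = 81.25.
Check P_1: distance² to centre = 67.25 ≤ 81.25, so it lies inside.
All remaining points lie in this disk, and no smaller disk contains both endpoints, so this is the minimum enclosing circle.
r = √(81.25) ≈ 9.014.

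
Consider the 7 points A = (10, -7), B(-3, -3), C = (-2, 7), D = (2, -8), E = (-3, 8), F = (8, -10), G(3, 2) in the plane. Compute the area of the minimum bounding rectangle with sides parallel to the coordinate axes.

x ranges over [-3, 10], width 13.
y ranges over [-10, 8], height 18.
Area = 13 × 18 = 234.

234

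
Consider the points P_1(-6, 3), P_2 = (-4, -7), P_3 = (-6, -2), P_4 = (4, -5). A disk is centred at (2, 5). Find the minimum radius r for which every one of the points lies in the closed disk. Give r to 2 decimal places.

The required radius is the distance from (2, 5) to the farthest point.
Squared distances: 68, 180, 113, 104.
Maximum is 180, attained at P_2.
r = √180 ≈ 13.42.

13.42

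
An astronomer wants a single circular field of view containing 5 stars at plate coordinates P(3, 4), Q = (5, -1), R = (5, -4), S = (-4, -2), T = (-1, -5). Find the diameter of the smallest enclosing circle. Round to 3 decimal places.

10.308

By Welzl's lemma the MEC is supported by two points (diametrically opposite) or three points (on a circumcircle).
The minimum enclosing circle is determined by three boundary points: P, R, S.
Their circumcentre is (1, -0.75) with r² = 26.5625.
The farthest remaining point T is at distance² 22.0625 ≤ 26.5625.
Diameter = 2r = 2√(26.5625) ≈ 10.308.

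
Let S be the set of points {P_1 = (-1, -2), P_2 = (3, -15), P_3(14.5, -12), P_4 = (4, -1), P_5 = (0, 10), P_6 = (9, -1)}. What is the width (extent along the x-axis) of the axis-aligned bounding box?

15.5

max x = 14.5, min x = -1, so width = 15.5.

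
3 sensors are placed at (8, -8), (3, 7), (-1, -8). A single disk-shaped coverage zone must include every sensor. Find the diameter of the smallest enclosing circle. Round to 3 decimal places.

Call the three points A, B, C in the order given.
Side lengths²: AB² = 250, AC² = 81, BC² = 241.
Since AB² = 250 < 241 + 81 = 322, the triangle is acute, so the smallest enclosing circle is the circumcircle.
Circumcentre = (3.5, -7/6), r² = 1205/18.
Diameter = 2r = 2√(1205/18) ≈ 16.364.

16.364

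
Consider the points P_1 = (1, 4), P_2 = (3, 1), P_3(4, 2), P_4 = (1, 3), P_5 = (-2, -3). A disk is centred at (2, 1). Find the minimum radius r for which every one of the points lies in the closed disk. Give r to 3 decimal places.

The required radius is the distance from (2, 1) to the farthest point.
Squared distances: 10, 1, 5, 5, 32.
Maximum is 32, attained at P_5.
r = √32 ≈ 5.657.

5.657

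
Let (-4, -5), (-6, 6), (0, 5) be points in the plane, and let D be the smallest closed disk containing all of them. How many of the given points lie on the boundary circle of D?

3

Call the three points A, B, C in the order given.
Side lengths²: AB² = 125, AC² = 116, BC² = 37.
Since AB² = 125 < 116 + 37 = 153, the triangle is acute, so the smallest enclosing circle is the circumcircle.
Circumcentre = (-3.796875, 0.71875), r² = 32.7453613281.
The points at distance exactly r from the centre are (-4, -5), (-6, 6), (0, 5) — 3 points.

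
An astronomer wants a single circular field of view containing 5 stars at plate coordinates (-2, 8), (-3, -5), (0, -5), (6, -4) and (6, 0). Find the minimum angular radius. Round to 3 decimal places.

A smallest enclosing disk is always determined by at most three of the input points on its boundary.
The minimum enclosing circle is determined by three boundary points: (-2, 8), (-3, -5), (6, -4).
Their circumcentre is (25/29, 36/29) with r² = 45305/841.
The farthest remaining point (0, -5) is at distance² 33386/841 ≤ 45305/841.
r = √(45305/841) ≈ 7.340.

7.340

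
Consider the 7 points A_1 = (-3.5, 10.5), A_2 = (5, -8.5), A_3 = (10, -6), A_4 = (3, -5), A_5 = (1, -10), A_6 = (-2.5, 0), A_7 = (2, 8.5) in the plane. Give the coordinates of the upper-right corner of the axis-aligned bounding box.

x-range [-3.5, 10], y-range [-10, 10.5].
The upper-right corner is (10, 10.5).

(10, 10.5)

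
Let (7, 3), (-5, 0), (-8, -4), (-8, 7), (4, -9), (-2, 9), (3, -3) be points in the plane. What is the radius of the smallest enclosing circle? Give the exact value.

The farthest pair is (-8, 7)–(4, -9) with squared distance 400. The circle on this segment as diameter has centre (-2, -1) and r² = 400/4 = 100.
Check (7, 3): distance² to centre = 97 ≤ 100, so it lies inside.
All remaining points lie in this disk, and no smaller disk contains both endpoints, so this is the minimum enclosing circle.
r = √100 = 10.

10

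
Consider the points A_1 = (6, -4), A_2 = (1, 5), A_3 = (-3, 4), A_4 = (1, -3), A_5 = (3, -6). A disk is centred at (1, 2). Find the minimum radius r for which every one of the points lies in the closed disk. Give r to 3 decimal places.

The required radius is the distance from (1, 2) to the farthest point.
Squared distances: 61, 9, 20, 25, 68.
Maximum is 68, attained at A_5.
r = √68 ≈ 8.246.

8.246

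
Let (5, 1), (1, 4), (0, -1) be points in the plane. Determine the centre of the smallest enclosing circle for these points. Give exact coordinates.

(93/46, 55/46)

Call the three points A, B, C in the order given.
Side lengths²: AB² = 25, AC² = 29, BC² = 26.
Since AC² = 29 < 26 + 25 = 51, the triangle is acute, so the smallest enclosing circle is the circumcircle.
Circumcentre = (93/46, 55/46), r² = 9425/1058.
Centre = (93/46, 55/46).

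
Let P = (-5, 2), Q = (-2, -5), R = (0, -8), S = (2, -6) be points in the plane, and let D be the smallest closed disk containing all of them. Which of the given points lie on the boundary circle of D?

The farthest pair is P–R with squared distance 125. The circle on this segment as diameter has centre (-2.5, -3) and r² = 125/4 = 31.25.
Check Q: distance² to centre = 4.25 ≤ 31.25, so it lies inside.
All remaining points lie in this disk, and no smaller disk contains both endpoints, so this is the minimum enclosing circle.
The points at distance exactly r from the centre are P, R — 2 points.

P, R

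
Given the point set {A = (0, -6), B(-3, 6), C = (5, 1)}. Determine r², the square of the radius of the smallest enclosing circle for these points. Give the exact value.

Side lengths²: AB² = 153, AC² = 74, BC² = 89.
Since AB² = 153 < 89 + 74 = 163, the triangle is acute, so the smallest enclosing circle is the circumcircle.
Circumcentre = (-61/54, 5/54), r² = 55981/1458.

55981/1458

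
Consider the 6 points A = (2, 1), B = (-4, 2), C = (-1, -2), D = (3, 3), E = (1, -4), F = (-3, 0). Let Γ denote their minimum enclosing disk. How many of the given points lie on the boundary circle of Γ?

By Welzl's lemma the MEC is supported by two points (diametrically opposite) or three points (on a circumcircle).
The minimum enclosing circle is determined by three boundary points: B, D, E.
Their circumcentre is (-15/94, 11/94) with r² = 80825/4418.
The farthest remaining point F is at distance² 35705/4418 ≤ 80825/4418.
The points at distance exactly r from the centre are B, D, E — 3 points.

3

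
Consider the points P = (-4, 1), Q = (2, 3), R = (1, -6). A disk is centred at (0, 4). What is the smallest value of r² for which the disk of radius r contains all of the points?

The required radius is the distance from (0, 4) to the farthest point.
Squared distances: 25, 5, 101.
Maximum is 101, attained at R.

101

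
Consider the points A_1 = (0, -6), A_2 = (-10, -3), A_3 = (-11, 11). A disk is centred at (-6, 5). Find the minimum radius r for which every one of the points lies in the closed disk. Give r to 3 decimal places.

The required radius is the distance from (-6, 5) to the farthest point.
Squared distances: 157, 80, 61.
Maximum is 157, attained at A_1.
r = √157 ≈ 12.530.

12.530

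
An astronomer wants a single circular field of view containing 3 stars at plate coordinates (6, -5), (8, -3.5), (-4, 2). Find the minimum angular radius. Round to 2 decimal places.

Call the three points A, B, C in the order given.
Side lengths²: AB² = 6.25, AC² = 149, BC² = 174.25.
Since BC² = 174.25 ≥ 149 + 6.25 = 155.25, the angle opposite BC is not acute, so the smallest enclosing circle has BC as diameter.
Centre = midpoint of BC = (2, -0.75), r² = 174.25/4 = 43.5625.
r = √(43.5625) ≈ 6.60.

6.60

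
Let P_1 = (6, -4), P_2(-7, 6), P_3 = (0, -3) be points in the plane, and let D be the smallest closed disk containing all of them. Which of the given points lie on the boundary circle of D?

P_1, P_2

Side lengths²: P_1P_2² = 269, P_1P_3² = 37, P_2P_3² = 130.
Since P_1P_2² = 269 ≥ 130 + 37 = 167, the angle opposite P_1P_2 is not acute, so the smallest enclosing circle has P_1P_2 as diameter.
Centre = midpoint of P_1P_2 = (-0.5, 1), r² = 269/4 = 67.25.
The points at distance exactly r from the centre are P_1, P_2 — 2 points.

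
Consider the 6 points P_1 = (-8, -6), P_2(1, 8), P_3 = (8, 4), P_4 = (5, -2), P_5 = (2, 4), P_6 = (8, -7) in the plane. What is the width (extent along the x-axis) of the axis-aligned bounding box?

max x = 8, min x = -8, so width = 16.

16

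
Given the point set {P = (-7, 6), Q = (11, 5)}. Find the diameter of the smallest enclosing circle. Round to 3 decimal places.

18.028

The smallest circle enclosing two points has them as diameter endpoints.
Centre = midpoint = (2, 5.5); r² = |PQ|²/4 = 325/4 = 81.25.
Diameter = 2r = 2√(81.25) ≈ 18.028.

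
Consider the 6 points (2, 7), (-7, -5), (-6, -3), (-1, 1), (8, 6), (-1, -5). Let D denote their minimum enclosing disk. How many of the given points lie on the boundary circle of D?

2

By Welzl's lemma the MEC is supported by two points (diametrically opposite) or three points (on a circumcircle).
The farthest pair is (-7, -5)–(8, 6) with squared distance 346. The circle on this segment as diameter has centre (0.5, 0.5) and r² = 346/4 = 86.5.
Check (2, 7): distance² to centre = 44.5 ≤ 86.5, so it lies inside.
All remaining points lie in this disk, and no smaller disk contains both endpoints, so this is the minimum enclosing circle.
The points at distance exactly r from the centre are (-7, -5), (8, 6) — 2 points.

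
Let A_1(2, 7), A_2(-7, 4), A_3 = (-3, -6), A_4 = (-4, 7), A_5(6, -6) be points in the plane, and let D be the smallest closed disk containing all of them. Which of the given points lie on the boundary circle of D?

A_2, A_4, A_5

By Welzl's lemma the MEC is supported by two points (diametrically opposite) or three points (on a circumcircle).
The minimum enclosing circle is determined by three boundary points: A_2, A_4, A_5.
Their circumcentre is (7/46, -7/46) with r² = 72361/1058.
The farthest remaining point A_1 is at distance² 57733/1058 ≤ 72361/1058.
The points at distance exactly r from the centre are A_2, A_4, A_5 — 3 points.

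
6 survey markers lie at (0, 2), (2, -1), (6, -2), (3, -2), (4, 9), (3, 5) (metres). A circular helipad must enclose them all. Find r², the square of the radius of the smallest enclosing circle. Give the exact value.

The minimum enclosing circle of a finite set is fixed by two of the points (as a diameter) or three (as a circumcircle).
The minimum enclosing circle is determined by three boundary points: (6, -2), (3, -2), (4, 9).
Their circumcentre is (4.5, 75/22) with r² = 7625/242.
The farthest remaining point (2, -1) is at distance² 6217/242 ≤ 7625/242.

7625/242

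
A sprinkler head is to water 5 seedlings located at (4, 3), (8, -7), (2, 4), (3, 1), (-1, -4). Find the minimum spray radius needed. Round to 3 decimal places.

The minimum enclosing circle is determined by three boundary points: (8, -7), (2, 4), (-1, -4).
Their circumcentre is (259/54, -29/18) with r² = 57305/1458.
The farthest remaining point (4, 3) is at distance² 31925/1458 ≤ 57305/1458.
r = √(57305/1458) ≈ 6.269.

6.269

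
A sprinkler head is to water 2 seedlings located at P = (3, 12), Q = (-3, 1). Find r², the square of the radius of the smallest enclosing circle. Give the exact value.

39.25

The smallest circle enclosing two points has them as diameter endpoints.
Centre = midpoint = (0, 6.5); r² = |PQ|²/4 = 157/4 = 39.25.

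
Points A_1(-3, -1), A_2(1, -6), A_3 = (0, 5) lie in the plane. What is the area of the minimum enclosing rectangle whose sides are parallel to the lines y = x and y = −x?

60

In coordinates u = x + y, v = x − y the rectangle is axis-aligned; the map (x,y)→(u,v) scales areas by 2.
u-values: -4, -5, 5; range = 5 − (-5) = 10.
v-values: -2, 7, -5; range = 7 − (-5) = 12.
Area = (10 × 12) / 2 = 60.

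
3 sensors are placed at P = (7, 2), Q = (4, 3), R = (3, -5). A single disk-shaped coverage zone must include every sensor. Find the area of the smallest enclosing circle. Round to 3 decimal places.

53.093

Side lengths²: PQ² = 10, PR² = 65, QR² = 65.
Since QR² = 65 < 65 + 10 = 75, the triangle is acute, so the smallest enclosing circle is the circumcircle.
Circumcentre = (4.3, -1.1), r² = 16.9.
Area = π·r² = π·16.9 ≈ 53.093.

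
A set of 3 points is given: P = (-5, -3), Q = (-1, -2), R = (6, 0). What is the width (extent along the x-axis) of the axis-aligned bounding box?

max x = 6, min x = -5, so width = 11.

11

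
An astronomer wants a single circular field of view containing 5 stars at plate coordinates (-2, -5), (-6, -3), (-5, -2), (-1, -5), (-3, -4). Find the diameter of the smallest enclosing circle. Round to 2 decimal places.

The minimum enclosing circle of a finite set is fixed by two of the points (as a diameter) or three (as a circumcircle).
The farthest pair is (-6, -3)–(-1, -5) with squared distance 29. The circle on this segment as diameter has centre (-3.5, -4) and r² = 29/4 = 7.25.
Check (-2, -5): distance² to centre = 3.25 ≤ 7.25, so it lies inside.
All remaining points lie in this disk, and no smaller disk contains both endpoints, so this is the minimum enclosing circle.
Diameter = 2r = 2√(7.25) ≈ 5.39.

5.39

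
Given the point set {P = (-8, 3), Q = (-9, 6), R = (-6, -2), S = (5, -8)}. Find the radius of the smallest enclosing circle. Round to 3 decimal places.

9.899

By Welzl's lemma the MEC is supported by two points (diametrically opposite) or three points (on a circumcircle).
The farthest pair is Q–S with squared distance 392. The circle on this segment as diameter has centre (-2, -1) and r² = 392/4 = 98.
Check P: distance² to centre = 52 ≤ 98, so it lies inside.
All remaining points lie in this disk, and no smaller disk contains both endpoints, so this is the minimum enclosing circle.
r = √98 ≈ 9.899.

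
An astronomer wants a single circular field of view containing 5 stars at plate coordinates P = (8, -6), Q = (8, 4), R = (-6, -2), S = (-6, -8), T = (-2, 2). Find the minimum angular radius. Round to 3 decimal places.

The minimum enclosing circle of a finite set is fixed by two of the points (as a diameter) or three (as a circumcircle).
The farthest pair is Q–S with squared distance 340. The circle on this segment as diameter has centre (1, -2) and r² = 340/4 = 85.
Check P: distance² to centre = 65 ≤ 85, so it lies inside.
All remaining points lie in this disk, and no smaller disk contains both endpoints, so this is the minimum enclosing circle.
r = √85 ≈ 9.220.

9.220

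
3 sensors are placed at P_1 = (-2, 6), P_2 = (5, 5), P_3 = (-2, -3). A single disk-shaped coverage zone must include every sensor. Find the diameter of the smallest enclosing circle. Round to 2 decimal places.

Side lengths²: P_1P_2² = 50, P_1P_3² = 81, P_2P_3² = 113.
Since P_2P_3² = 113 < 81 + 50 = 131, the triangle is acute, so the smallest enclosing circle is the circumcircle.
Circumcentre = (13/14, 1.5), r² = 2825/98.
Diameter = 2r = 2√(2825/98) ≈ 10.74.

10.74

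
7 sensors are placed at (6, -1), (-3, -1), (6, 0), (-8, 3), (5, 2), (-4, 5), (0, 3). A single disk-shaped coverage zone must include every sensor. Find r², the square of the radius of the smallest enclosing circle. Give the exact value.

By Welzl's lemma the MEC is supported by two points (diametrically opposite) or three points (on a circumcircle).
The farthest pair is (6, -1)–(-8, 3) with squared distance 212. The circle on this segment as diameter has centre (-1, 1) and r² = 212/4 = 53.
Check (-3, -1): distance² to centre = 8 ≤ 53, so it lies inside.
All remaining points lie in this disk, and no smaller disk contains both endpoints, so this is the minimum enclosing circle.

53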